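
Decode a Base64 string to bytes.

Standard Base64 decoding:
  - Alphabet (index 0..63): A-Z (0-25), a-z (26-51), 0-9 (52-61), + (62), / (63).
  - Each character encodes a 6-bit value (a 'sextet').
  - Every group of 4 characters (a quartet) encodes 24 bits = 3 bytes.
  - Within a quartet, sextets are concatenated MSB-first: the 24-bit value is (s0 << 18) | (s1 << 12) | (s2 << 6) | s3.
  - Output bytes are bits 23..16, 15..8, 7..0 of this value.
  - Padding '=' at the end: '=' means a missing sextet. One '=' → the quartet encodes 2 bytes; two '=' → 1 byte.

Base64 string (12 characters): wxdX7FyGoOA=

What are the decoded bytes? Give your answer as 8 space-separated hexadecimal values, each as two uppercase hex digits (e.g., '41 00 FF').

After char 0 ('w'=48): chars_in_quartet=1 acc=0x30 bytes_emitted=0
After char 1 ('x'=49): chars_in_quartet=2 acc=0xC31 bytes_emitted=0
After char 2 ('d'=29): chars_in_quartet=3 acc=0x30C5D bytes_emitted=0
After char 3 ('X'=23): chars_in_quartet=4 acc=0xC31757 -> emit C3 17 57, reset; bytes_emitted=3
After char 4 ('7'=59): chars_in_quartet=1 acc=0x3B bytes_emitted=3
After char 5 ('F'=5): chars_in_quartet=2 acc=0xEC5 bytes_emitted=3
After char 6 ('y'=50): chars_in_quartet=3 acc=0x3B172 bytes_emitted=3
After char 7 ('G'=6): chars_in_quartet=4 acc=0xEC5C86 -> emit EC 5C 86, reset; bytes_emitted=6
After char 8 ('o'=40): chars_in_quartet=1 acc=0x28 bytes_emitted=6
After char 9 ('O'=14): chars_in_quartet=2 acc=0xA0E bytes_emitted=6
After char 10 ('A'=0): chars_in_quartet=3 acc=0x28380 bytes_emitted=6
Padding '=': partial quartet acc=0x28380 -> emit A0 E0; bytes_emitted=8

Answer: C3 17 57 EC 5C 86 A0 E0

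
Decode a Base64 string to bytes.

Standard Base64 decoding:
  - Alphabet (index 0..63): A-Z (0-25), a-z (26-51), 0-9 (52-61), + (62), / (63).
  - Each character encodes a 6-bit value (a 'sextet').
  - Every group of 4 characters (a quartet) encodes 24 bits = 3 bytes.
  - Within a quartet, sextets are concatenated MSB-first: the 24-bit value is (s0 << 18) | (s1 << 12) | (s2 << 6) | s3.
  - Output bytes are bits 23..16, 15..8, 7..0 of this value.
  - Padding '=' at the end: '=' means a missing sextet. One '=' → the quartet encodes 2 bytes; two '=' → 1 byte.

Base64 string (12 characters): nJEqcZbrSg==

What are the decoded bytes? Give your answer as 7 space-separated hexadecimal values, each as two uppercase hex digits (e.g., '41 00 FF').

After char 0 ('n'=39): chars_in_quartet=1 acc=0x27 bytes_emitted=0
After char 1 ('J'=9): chars_in_quartet=2 acc=0x9C9 bytes_emitted=0
After char 2 ('E'=4): chars_in_quartet=3 acc=0x27244 bytes_emitted=0
After char 3 ('q'=42): chars_in_quartet=4 acc=0x9C912A -> emit 9C 91 2A, reset; bytes_emitted=3
After char 4 ('c'=28): chars_in_quartet=1 acc=0x1C bytes_emitted=3
After char 5 ('Z'=25): chars_in_quartet=2 acc=0x719 bytes_emitted=3
After char 6 ('b'=27): chars_in_quartet=3 acc=0x1C65B bytes_emitted=3
After char 7 ('r'=43): chars_in_quartet=4 acc=0x7196EB -> emit 71 96 EB, reset; bytes_emitted=6
After char 8 ('S'=18): chars_in_quartet=1 acc=0x12 bytes_emitted=6
After char 9 ('g'=32): chars_in_quartet=2 acc=0x4A0 bytes_emitted=6
Padding '==': partial quartet acc=0x4A0 -> emit 4A; bytes_emitted=7

Answer: 9C 91 2A 71 96 EB 4A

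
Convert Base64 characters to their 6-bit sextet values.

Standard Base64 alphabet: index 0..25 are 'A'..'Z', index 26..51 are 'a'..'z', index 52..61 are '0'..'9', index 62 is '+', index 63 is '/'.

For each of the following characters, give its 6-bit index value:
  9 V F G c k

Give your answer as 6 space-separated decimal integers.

Answer: 61 21 5 6 28 36

Derivation:
'9': 0..9 range, 52 + ord('9') − ord('0') = 61
'V': A..Z range, ord('V') − ord('A') = 21
'F': A..Z range, ord('F') − ord('A') = 5
'G': A..Z range, ord('G') − ord('A') = 6
'c': a..z range, 26 + ord('c') − ord('a') = 28
'k': a..z range, 26 + ord('k') − ord('a') = 36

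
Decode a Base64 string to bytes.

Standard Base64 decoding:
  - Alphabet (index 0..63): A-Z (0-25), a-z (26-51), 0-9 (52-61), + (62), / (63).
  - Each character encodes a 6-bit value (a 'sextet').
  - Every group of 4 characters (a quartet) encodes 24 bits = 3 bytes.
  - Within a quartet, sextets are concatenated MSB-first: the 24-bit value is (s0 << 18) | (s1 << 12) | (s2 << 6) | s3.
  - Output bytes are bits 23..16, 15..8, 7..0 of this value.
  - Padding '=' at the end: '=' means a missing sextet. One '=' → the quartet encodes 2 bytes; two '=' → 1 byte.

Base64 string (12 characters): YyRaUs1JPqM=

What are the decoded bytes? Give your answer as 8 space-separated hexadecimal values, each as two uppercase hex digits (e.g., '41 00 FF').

After char 0 ('Y'=24): chars_in_quartet=1 acc=0x18 bytes_emitted=0
After char 1 ('y'=50): chars_in_quartet=2 acc=0x632 bytes_emitted=0
After char 2 ('R'=17): chars_in_quartet=3 acc=0x18C91 bytes_emitted=0
After char 3 ('a'=26): chars_in_quartet=4 acc=0x63245A -> emit 63 24 5A, reset; bytes_emitted=3
After char 4 ('U'=20): chars_in_quartet=1 acc=0x14 bytes_emitted=3
After char 5 ('s'=44): chars_in_quartet=2 acc=0x52C bytes_emitted=3
After char 6 ('1'=53): chars_in_quartet=3 acc=0x14B35 bytes_emitted=3
After char 7 ('J'=9): chars_in_quartet=4 acc=0x52CD49 -> emit 52 CD 49, reset; bytes_emitted=6
After char 8 ('P'=15): chars_in_quartet=1 acc=0xF bytes_emitted=6
After char 9 ('q'=42): chars_in_quartet=2 acc=0x3EA bytes_emitted=6
After char 10 ('M'=12): chars_in_quartet=3 acc=0xFA8C bytes_emitted=6
Padding '=': partial quartet acc=0xFA8C -> emit 3E A3; bytes_emitted=8

Answer: 63 24 5A 52 CD 49 3E A3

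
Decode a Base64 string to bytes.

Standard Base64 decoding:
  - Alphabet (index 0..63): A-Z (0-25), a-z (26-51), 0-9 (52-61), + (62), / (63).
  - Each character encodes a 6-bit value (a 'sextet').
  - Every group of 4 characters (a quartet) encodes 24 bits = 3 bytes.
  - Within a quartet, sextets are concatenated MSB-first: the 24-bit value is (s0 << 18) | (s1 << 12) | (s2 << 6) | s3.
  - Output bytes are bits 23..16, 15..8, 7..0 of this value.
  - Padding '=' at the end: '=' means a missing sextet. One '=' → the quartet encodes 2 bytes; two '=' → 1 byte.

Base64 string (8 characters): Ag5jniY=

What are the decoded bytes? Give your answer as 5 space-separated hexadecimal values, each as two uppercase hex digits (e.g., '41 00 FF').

Answer: 02 0E 63 9E 26

Derivation:
After char 0 ('A'=0): chars_in_quartet=1 acc=0x0 bytes_emitted=0
After char 1 ('g'=32): chars_in_quartet=2 acc=0x20 bytes_emitted=0
After char 2 ('5'=57): chars_in_quartet=3 acc=0x839 bytes_emitted=0
After char 3 ('j'=35): chars_in_quartet=4 acc=0x20E63 -> emit 02 0E 63, reset; bytes_emitted=3
After char 4 ('n'=39): chars_in_quartet=1 acc=0x27 bytes_emitted=3
After char 5 ('i'=34): chars_in_quartet=2 acc=0x9E2 bytes_emitted=3
After char 6 ('Y'=24): chars_in_quartet=3 acc=0x27898 bytes_emitted=3
Padding '=': partial quartet acc=0x27898 -> emit 9E 26; bytes_emitted=5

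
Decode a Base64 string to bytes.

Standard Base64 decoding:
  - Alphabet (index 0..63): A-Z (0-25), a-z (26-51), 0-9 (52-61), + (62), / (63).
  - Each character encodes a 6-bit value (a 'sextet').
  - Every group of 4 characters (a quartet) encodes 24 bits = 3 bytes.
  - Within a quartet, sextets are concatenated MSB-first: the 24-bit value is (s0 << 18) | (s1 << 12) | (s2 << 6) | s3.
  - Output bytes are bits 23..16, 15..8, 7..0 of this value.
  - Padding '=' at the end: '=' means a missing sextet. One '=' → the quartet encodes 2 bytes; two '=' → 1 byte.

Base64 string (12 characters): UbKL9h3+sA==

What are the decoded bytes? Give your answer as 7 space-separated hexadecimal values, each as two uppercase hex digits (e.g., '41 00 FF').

After char 0 ('U'=20): chars_in_quartet=1 acc=0x14 bytes_emitted=0
After char 1 ('b'=27): chars_in_quartet=2 acc=0x51B bytes_emitted=0
After char 2 ('K'=10): chars_in_quartet=3 acc=0x146CA bytes_emitted=0
After char 3 ('L'=11): chars_in_quartet=4 acc=0x51B28B -> emit 51 B2 8B, reset; bytes_emitted=3
After char 4 ('9'=61): chars_in_quartet=1 acc=0x3D bytes_emitted=3
After char 5 ('h'=33): chars_in_quartet=2 acc=0xF61 bytes_emitted=3
After char 6 ('3'=55): chars_in_quartet=3 acc=0x3D877 bytes_emitted=3
After char 7 ('+'=62): chars_in_quartet=4 acc=0xF61DFE -> emit F6 1D FE, reset; bytes_emitted=6
After char 8 ('s'=44): chars_in_quartet=1 acc=0x2C bytes_emitted=6
After char 9 ('A'=0): chars_in_quartet=2 acc=0xB00 bytes_emitted=6
Padding '==': partial quartet acc=0xB00 -> emit B0; bytes_emitted=7

Answer: 51 B2 8B F6 1D FE B0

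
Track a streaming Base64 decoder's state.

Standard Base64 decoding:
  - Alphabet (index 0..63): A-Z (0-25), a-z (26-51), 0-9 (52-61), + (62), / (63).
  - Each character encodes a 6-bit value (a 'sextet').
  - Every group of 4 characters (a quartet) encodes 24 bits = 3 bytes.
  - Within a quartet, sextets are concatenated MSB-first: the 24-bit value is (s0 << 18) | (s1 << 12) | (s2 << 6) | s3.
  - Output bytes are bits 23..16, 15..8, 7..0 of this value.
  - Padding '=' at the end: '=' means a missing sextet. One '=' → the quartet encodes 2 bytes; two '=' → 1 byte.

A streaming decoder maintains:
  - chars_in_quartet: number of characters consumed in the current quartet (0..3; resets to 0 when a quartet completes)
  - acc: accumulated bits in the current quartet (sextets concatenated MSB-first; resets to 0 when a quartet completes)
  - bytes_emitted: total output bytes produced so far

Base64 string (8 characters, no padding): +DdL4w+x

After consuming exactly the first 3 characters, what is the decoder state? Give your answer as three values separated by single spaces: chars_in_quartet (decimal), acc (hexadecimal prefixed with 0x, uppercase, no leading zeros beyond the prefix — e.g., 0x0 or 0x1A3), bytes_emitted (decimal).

After char 0 ('+'=62): chars_in_quartet=1 acc=0x3E bytes_emitted=0
After char 1 ('D'=3): chars_in_quartet=2 acc=0xF83 bytes_emitted=0
After char 2 ('d'=29): chars_in_quartet=3 acc=0x3E0DD bytes_emitted=0

Answer: 3 0x3E0DD 0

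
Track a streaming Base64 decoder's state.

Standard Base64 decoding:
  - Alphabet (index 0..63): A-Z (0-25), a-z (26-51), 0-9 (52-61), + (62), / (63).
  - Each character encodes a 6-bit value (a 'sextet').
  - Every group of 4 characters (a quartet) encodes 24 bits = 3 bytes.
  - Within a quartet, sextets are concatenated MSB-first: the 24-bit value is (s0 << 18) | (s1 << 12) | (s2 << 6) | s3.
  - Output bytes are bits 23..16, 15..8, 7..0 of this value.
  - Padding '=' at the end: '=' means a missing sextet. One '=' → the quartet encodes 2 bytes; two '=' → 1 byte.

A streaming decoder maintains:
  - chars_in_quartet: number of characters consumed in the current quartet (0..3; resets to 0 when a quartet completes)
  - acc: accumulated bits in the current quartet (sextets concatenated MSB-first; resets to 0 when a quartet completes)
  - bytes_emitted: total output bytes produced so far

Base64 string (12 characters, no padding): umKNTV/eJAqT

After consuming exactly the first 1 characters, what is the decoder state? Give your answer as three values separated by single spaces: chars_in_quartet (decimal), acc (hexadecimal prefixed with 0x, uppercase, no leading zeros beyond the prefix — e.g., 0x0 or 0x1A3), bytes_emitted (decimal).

After char 0 ('u'=46): chars_in_quartet=1 acc=0x2E bytes_emitted=0

Answer: 1 0x2E 0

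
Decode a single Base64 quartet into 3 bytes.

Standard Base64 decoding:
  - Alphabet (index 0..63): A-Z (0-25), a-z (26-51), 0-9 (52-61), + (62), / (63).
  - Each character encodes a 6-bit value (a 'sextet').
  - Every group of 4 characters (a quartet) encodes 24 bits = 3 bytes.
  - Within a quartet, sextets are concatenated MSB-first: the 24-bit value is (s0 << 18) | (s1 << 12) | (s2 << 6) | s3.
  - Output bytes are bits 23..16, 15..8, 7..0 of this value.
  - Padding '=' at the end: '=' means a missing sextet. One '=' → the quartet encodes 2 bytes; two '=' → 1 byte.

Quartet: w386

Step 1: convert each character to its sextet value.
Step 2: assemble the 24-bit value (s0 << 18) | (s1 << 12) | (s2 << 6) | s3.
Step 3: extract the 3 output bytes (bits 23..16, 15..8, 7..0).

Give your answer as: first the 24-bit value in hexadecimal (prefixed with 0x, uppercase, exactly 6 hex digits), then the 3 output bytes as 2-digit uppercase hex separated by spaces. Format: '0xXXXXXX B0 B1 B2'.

Sextets: w=48, 3=55, 8=60, 6=58
24-bit: (48<<18) | (55<<12) | (60<<6) | 58
      = 0xC00000 | 0x037000 | 0x000F00 | 0x00003A
      = 0xC37F3A
Bytes: (v>>16)&0xFF=C3, (v>>8)&0xFF=7F, v&0xFF=3A

Answer: 0xC37F3A C3 7F 3A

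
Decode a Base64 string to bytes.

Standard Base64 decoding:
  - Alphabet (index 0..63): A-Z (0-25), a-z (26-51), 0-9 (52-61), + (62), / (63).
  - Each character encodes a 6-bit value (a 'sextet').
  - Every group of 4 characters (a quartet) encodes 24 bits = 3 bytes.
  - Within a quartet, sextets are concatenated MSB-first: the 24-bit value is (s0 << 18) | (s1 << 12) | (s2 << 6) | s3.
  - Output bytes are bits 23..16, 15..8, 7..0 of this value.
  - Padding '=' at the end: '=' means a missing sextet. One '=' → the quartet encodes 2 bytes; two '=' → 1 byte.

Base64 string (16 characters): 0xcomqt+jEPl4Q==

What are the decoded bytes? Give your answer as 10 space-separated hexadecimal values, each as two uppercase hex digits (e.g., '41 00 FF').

After char 0 ('0'=52): chars_in_quartet=1 acc=0x34 bytes_emitted=0
After char 1 ('x'=49): chars_in_quartet=2 acc=0xD31 bytes_emitted=0
After char 2 ('c'=28): chars_in_quartet=3 acc=0x34C5C bytes_emitted=0
After char 3 ('o'=40): chars_in_quartet=4 acc=0xD31728 -> emit D3 17 28, reset; bytes_emitted=3
After char 4 ('m'=38): chars_in_quartet=1 acc=0x26 bytes_emitted=3
After char 5 ('q'=42): chars_in_quartet=2 acc=0x9AA bytes_emitted=3
After char 6 ('t'=45): chars_in_quartet=3 acc=0x26AAD bytes_emitted=3
After char 7 ('+'=62): chars_in_quartet=4 acc=0x9AAB7E -> emit 9A AB 7E, reset; bytes_emitted=6
After char 8 ('j'=35): chars_in_quartet=1 acc=0x23 bytes_emitted=6
After char 9 ('E'=4): chars_in_quartet=2 acc=0x8C4 bytes_emitted=6
After char 10 ('P'=15): chars_in_quartet=3 acc=0x2310F bytes_emitted=6
After char 11 ('l'=37): chars_in_quartet=4 acc=0x8C43E5 -> emit 8C 43 E5, reset; bytes_emitted=9
After char 12 ('4'=56): chars_in_quartet=1 acc=0x38 bytes_emitted=9
After char 13 ('Q'=16): chars_in_quartet=2 acc=0xE10 bytes_emitted=9
Padding '==': partial quartet acc=0xE10 -> emit E1; bytes_emitted=10

Answer: D3 17 28 9A AB 7E 8C 43 E5 E1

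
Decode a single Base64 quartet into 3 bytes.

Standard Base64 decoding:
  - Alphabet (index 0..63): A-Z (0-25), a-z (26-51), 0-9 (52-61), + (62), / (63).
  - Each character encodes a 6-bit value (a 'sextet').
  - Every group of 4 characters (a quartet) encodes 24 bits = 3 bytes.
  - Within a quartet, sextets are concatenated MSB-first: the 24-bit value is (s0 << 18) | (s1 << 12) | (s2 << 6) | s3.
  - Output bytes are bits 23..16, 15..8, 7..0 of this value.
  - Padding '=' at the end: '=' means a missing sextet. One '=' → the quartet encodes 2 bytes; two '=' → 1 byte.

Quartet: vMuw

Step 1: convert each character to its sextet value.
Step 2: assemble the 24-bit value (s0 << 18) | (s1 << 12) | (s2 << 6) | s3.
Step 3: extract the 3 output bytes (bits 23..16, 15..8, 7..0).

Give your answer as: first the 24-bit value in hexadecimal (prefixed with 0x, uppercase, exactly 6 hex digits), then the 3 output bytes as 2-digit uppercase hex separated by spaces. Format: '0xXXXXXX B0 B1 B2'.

Sextets: v=47, M=12, u=46, w=48
24-bit: (47<<18) | (12<<12) | (46<<6) | 48
      = 0xBC0000 | 0x00C000 | 0x000B80 | 0x000030
      = 0xBCCBB0
Bytes: (v>>16)&0xFF=BC, (v>>8)&0xFF=CB, v&0xFF=B0

Answer: 0xBCCBB0 BC CB B0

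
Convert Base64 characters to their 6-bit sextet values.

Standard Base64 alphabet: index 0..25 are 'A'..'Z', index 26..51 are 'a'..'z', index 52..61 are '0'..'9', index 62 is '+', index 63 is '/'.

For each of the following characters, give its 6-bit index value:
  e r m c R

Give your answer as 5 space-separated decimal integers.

Answer: 30 43 38 28 17

Derivation:
'e': a..z range, 26 + ord('e') − ord('a') = 30
'r': a..z range, 26 + ord('r') − ord('a') = 43
'm': a..z range, 26 + ord('m') − ord('a') = 38
'c': a..z range, 26 + ord('c') − ord('a') = 28
'R': A..Z range, ord('R') − ord('A') = 17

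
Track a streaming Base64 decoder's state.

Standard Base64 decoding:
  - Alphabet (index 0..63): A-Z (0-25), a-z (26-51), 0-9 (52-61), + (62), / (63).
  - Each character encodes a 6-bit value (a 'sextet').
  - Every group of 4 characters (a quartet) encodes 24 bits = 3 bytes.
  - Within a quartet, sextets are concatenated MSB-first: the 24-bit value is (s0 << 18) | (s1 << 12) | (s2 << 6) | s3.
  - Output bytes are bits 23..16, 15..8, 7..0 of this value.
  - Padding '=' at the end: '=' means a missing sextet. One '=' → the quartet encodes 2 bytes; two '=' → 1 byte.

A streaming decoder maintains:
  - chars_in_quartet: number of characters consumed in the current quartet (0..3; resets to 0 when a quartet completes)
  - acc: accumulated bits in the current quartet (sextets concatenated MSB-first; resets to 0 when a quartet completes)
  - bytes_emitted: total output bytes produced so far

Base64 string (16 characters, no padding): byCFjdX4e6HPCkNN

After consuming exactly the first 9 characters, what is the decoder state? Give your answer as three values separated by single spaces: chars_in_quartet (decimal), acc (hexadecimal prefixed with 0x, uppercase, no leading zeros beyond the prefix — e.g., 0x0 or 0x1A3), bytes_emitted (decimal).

Answer: 1 0x1E 6

Derivation:
After char 0 ('b'=27): chars_in_quartet=1 acc=0x1B bytes_emitted=0
After char 1 ('y'=50): chars_in_quartet=2 acc=0x6F2 bytes_emitted=0
After char 2 ('C'=2): chars_in_quartet=3 acc=0x1BC82 bytes_emitted=0
After char 3 ('F'=5): chars_in_quartet=4 acc=0x6F2085 -> emit 6F 20 85, reset; bytes_emitted=3
After char 4 ('j'=35): chars_in_quartet=1 acc=0x23 bytes_emitted=3
After char 5 ('d'=29): chars_in_quartet=2 acc=0x8DD bytes_emitted=3
After char 6 ('X'=23): chars_in_quartet=3 acc=0x23757 bytes_emitted=3
After char 7 ('4'=56): chars_in_quartet=4 acc=0x8DD5F8 -> emit 8D D5 F8, reset; bytes_emitted=6
After char 8 ('e'=30): chars_in_quartet=1 acc=0x1E bytes_emitted=6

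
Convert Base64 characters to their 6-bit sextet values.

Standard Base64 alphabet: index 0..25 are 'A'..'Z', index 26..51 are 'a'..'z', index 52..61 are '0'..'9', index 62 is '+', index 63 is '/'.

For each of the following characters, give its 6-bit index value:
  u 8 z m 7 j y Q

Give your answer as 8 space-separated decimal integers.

Answer: 46 60 51 38 59 35 50 16

Derivation:
'u': a..z range, 26 + ord('u') − ord('a') = 46
'8': 0..9 range, 52 + ord('8') − ord('0') = 60
'z': a..z range, 26 + ord('z') − ord('a') = 51
'm': a..z range, 26 + ord('m') − ord('a') = 38
'7': 0..9 range, 52 + ord('7') − ord('0') = 59
'j': a..z range, 26 + ord('j') − ord('a') = 35
'y': a..z range, 26 + ord('y') − ord('a') = 50
'Q': A..Z range, ord('Q') − ord('A') = 16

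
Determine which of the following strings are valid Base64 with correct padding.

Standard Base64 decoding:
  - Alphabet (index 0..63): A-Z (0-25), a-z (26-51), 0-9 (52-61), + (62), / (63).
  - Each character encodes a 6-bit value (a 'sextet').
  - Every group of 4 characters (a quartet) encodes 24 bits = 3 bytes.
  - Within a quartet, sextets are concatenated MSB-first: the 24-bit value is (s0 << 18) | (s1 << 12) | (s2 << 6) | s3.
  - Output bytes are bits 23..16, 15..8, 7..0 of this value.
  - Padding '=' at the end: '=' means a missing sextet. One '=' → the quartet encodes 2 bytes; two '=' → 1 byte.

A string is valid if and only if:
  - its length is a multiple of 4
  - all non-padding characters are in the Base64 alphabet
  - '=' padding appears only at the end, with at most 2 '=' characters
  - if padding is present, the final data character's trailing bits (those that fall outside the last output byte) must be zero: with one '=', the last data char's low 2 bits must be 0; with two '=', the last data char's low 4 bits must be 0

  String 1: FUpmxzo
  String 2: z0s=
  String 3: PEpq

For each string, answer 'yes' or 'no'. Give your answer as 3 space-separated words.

Answer: no yes yes

Derivation:
String 1: 'FUpmxzo' → invalid (len=7 not mult of 4)
String 2: 'z0s=' → valid
String 3: 'PEpq' → valid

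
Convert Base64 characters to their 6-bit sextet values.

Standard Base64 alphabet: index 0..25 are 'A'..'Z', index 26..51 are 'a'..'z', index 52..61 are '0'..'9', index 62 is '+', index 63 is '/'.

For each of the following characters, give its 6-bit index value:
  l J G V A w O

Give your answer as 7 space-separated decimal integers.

'l': a..z range, 26 + ord('l') − ord('a') = 37
'J': A..Z range, ord('J') − ord('A') = 9
'G': A..Z range, ord('G') − ord('A') = 6
'V': A..Z range, ord('V') − ord('A') = 21
'A': A..Z range, ord('A') − ord('A') = 0
'w': a..z range, 26 + ord('w') − ord('a') = 48
'O': A..Z range, ord('O') − ord('A') = 14

Answer: 37 9 6 21 0 48 14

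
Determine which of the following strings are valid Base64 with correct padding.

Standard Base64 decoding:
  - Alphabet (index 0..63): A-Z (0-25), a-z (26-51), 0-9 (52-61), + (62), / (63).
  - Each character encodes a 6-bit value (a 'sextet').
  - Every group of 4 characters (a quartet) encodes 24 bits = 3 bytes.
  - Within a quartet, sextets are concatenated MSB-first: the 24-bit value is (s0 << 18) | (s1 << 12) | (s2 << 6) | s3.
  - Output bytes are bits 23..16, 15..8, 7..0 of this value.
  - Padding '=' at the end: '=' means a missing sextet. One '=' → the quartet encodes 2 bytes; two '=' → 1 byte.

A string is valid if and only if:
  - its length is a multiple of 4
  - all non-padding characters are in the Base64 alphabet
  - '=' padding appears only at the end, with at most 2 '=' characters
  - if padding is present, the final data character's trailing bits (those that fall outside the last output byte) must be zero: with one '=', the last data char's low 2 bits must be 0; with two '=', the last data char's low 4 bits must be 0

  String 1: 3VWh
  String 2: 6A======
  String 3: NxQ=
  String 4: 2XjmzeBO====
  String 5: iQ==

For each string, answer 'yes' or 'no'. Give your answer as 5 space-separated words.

String 1: '3VWh' → valid
String 2: '6A======' → invalid (6 pad chars (max 2))
String 3: 'NxQ=' → valid
String 4: '2XjmzeBO====' → invalid (4 pad chars (max 2))
String 5: 'iQ==' → valid

Answer: yes no yes no yes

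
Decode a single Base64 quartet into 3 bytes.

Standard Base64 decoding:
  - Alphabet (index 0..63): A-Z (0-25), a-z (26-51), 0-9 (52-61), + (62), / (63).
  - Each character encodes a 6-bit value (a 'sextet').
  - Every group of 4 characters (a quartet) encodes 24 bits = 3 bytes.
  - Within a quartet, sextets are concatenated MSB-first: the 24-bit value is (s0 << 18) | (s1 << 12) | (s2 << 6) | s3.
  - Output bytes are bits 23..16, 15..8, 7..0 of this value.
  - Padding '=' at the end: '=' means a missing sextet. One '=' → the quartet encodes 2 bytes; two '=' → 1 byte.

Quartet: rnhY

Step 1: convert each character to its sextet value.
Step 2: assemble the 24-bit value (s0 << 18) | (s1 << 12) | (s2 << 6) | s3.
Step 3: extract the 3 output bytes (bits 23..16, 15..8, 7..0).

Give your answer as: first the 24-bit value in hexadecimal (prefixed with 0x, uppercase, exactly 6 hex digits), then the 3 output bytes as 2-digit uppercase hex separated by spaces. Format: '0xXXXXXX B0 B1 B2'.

Answer: 0xAE7858 AE 78 58

Derivation:
Sextets: r=43, n=39, h=33, Y=24
24-bit: (43<<18) | (39<<12) | (33<<6) | 24
      = 0xAC0000 | 0x027000 | 0x000840 | 0x000018
      = 0xAE7858
Bytes: (v>>16)&0xFF=AE, (v>>8)&0xFF=78, v&0xFF=58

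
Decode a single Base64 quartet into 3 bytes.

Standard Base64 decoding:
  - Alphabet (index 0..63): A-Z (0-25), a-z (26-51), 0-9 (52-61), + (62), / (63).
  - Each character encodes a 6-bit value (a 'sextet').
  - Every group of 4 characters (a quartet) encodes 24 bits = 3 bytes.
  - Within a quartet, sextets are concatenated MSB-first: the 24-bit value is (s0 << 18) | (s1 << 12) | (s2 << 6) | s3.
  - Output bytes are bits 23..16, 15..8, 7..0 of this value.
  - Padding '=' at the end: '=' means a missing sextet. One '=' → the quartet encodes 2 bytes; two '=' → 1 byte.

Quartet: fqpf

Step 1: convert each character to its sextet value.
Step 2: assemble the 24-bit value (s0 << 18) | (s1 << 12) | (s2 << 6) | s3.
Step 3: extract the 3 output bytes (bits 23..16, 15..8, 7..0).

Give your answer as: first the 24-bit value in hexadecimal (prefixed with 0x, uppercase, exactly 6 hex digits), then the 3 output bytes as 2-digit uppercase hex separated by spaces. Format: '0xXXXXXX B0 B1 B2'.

Answer: 0x7EAA5F 7E AA 5F

Derivation:
Sextets: f=31, q=42, p=41, f=31
24-bit: (31<<18) | (42<<12) | (41<<6) | 31
      = 0x7C0000 | 0x02A000 | 0x000A40 | 0x00001F
      = 0x7EAA5F
Bytes: (v>>16)&0xFF=7E, (v>>8)&0xFF=AA, v&0xFF=5F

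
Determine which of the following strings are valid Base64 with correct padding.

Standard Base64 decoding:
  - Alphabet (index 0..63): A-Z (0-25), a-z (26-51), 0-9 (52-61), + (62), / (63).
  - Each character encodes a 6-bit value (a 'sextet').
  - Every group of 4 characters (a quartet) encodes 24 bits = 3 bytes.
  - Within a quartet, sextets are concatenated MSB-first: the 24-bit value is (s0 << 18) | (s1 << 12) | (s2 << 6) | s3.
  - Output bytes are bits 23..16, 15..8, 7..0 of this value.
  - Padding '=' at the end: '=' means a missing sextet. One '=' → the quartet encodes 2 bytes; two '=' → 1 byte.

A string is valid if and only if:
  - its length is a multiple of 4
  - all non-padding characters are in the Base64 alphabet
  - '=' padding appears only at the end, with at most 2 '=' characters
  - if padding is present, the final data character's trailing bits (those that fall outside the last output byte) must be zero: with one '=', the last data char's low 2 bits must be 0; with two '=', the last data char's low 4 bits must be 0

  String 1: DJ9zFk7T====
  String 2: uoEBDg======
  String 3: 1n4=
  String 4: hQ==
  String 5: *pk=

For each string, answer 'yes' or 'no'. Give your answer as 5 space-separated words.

String 1: 'DJ9zFk7T====' → invalid (4 pad chars (max 2))
String 2: 'uoEBDg======' → invalid (6 pad chars (max 2))
String 3: '1n4=' → valid
String 4: 'hQ==' → valid
String 5: '*pk=' → invalid (bad char(s): ['*'])

Answer: no no yes yes no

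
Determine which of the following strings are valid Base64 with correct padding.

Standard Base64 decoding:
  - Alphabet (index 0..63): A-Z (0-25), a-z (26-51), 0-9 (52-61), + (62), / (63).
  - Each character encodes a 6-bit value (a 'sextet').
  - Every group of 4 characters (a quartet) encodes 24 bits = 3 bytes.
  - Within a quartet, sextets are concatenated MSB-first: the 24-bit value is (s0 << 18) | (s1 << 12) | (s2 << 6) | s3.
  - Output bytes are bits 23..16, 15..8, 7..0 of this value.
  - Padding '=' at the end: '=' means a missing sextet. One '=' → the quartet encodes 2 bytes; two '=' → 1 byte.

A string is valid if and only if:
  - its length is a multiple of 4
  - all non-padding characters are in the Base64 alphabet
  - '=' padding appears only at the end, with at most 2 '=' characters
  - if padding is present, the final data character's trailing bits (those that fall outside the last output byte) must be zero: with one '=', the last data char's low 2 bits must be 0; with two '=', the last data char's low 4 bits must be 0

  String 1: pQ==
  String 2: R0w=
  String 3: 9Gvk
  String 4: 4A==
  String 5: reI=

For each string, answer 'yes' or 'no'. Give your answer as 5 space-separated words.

String 1: 'pQ==' → valid
String 2: 'R0w=' → valid
String 3: '9Gvk' → valid
String 4: '4A==' → valid
String 5: 'reI=' → valid

Answer: yes yes yes yes yes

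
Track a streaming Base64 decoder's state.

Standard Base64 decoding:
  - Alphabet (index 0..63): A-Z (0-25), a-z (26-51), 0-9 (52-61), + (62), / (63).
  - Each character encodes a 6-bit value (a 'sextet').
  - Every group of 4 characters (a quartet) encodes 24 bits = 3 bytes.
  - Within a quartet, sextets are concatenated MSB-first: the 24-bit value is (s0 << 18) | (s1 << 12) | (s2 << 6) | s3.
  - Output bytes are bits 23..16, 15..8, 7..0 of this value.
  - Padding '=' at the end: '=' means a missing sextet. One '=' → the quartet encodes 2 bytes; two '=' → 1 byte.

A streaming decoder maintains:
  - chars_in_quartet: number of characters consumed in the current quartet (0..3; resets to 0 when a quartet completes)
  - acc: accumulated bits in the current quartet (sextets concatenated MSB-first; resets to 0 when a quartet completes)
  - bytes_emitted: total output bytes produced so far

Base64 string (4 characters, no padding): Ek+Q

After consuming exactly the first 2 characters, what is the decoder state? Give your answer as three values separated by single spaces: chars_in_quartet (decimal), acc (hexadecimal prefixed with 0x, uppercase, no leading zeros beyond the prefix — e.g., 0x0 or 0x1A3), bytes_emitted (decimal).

Answer: 2 0x124 0

Derivation:
After char 0 ('E'=4): chars_in_quartet=1 acc=0x4 bytes_emitted=0
After char 1 ('k'=36): chars_in_quartet=2 acc=0x124 bytes_emitted=0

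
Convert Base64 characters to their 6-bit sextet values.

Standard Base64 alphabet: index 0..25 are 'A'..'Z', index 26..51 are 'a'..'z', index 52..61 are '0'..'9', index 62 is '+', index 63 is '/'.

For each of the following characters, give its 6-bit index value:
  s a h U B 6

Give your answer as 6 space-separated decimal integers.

's': a..z range, 26 + ord('s') − ord('a') = 44
'a': a..z range, 26 + ord('a') − ord('a') = 26
'h': a..z range, 26 + ord('h') − ord('a') = 33
'U': A..Z range, ord('U') − ord('A') = 20
'B': A..Z range, ord('B') − ord('A') = 1
'6': 0..9 range, 52 + ord('6') − ord('0') = 58

Answer: 44 26 33 20 1 58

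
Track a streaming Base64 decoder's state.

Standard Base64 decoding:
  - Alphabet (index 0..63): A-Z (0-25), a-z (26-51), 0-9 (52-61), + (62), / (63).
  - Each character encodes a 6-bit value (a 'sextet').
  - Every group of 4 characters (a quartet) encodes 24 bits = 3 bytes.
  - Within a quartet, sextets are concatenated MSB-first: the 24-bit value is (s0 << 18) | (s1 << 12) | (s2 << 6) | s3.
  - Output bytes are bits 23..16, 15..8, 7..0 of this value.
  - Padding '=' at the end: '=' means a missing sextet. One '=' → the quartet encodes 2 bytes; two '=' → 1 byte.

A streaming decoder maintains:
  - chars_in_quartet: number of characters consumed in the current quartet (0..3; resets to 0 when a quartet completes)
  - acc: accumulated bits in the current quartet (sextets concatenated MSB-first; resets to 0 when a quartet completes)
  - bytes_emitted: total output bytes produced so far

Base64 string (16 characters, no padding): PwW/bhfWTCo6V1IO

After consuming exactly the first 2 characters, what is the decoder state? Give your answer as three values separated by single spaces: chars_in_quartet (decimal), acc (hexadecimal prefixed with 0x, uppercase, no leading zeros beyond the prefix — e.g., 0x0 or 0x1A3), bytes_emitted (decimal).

Answer: 2 0x3F0 0

Derivation:
After char 0 ('P'=15): chars_in_quartet=1 acc=0xF bytes_emitted=0
After char 1 ('w'=48): chars_in_quartet=2 acc=0x3F0 bytes_emitted=0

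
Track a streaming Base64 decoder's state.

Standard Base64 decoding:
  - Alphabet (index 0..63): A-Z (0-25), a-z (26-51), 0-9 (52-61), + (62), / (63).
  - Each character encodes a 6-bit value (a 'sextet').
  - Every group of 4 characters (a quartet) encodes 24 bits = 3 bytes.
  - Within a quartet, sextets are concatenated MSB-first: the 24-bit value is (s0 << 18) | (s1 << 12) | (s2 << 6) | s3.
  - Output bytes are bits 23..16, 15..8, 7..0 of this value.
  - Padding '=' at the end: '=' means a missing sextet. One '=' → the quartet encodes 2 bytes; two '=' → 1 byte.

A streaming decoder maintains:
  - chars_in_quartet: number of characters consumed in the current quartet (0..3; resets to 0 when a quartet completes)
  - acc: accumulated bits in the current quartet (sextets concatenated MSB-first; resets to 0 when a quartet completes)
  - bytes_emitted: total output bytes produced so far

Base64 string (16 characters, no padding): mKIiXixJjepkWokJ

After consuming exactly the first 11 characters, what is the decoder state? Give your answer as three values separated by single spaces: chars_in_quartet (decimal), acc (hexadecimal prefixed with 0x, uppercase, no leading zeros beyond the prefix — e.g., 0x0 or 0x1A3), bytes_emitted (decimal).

Answer: 3 0x237A9 6

Derivation:
After char 0 ('m'=38): chars_in_quartet=1 acc=0x26 bytes_emitted=0
After char 1 ('K'=10): chars_in_quartet=2 acc=0x98A bytes_emitted=0
After char 2 ('I'=8): chars_in_quartet=3 acc=0x26288 bytes_emitted=0
After char 3 ('i'=34): chars_in_quartet=4 acc=0x98A222 -> emit 98 A2 22, reset; bytes_emitted=3
After char 4 ('X'=23): chars_in_quartet=1 acc=0x17 bytes_emitted=3
After char 5 ('i'=34): chars_in_quartet=2 acc=0x5E2 bytes_emitted=3
After char 6 ('x'=49): chars_in_quartet=3 acc=0x178B1 bytes_emitted=3
After char 7 ('J'=9): chars_in_quartet=4 acc=0x5E2C49 -> emit 5E 2C 49, reset; bytes_emitted=6
After char 8 ('j'=35): chars_in_quartet=1 acc=0x23 bytes_emitted=6
After char 9 ('e'=30): chars_in_quartet=2 acc=0x8DE bytes_emitted=6
After char 10 ('p'=41): chars_in_quartet=3 acc=0x237A9 bytes_emitted=6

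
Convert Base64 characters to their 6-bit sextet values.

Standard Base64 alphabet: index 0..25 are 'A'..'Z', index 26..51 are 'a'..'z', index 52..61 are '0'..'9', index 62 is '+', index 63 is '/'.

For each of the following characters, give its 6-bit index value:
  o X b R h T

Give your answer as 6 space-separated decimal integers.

Answer: 40 23 27 17 33 19

Derivation:
'o': a..z range, 26 + ord('o') − ord('a') = 40
'X': A..Z range, ord('X') − ord('A') = 23
'b': a..z range, 26 + ord('b') − ord('a') = 27
'R': A..Z range, ord('R') − ord('A') = 17
'h': a..z range, 26 + ord('h') − ord('a') = 33
'T': A..Z range, ord('T') − ord('A') = 19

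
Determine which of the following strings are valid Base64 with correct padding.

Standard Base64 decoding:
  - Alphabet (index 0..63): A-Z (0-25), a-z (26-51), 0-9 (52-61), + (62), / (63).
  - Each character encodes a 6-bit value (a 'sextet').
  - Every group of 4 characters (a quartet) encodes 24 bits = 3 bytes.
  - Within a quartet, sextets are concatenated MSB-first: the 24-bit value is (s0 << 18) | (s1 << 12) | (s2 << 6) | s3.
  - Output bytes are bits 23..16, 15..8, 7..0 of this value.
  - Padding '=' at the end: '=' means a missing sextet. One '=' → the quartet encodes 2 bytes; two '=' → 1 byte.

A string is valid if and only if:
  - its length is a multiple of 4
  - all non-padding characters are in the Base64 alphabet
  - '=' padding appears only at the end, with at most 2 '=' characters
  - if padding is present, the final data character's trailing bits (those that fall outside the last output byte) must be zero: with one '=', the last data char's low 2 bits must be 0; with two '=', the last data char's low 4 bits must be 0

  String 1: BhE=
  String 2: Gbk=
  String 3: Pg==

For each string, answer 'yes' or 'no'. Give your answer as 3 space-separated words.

Answer: yes yes yes

Derivation:
String 1: 'BhE=' → valid
String 2: 'Gbk=' → valid
String 3: 'Pg==' → valid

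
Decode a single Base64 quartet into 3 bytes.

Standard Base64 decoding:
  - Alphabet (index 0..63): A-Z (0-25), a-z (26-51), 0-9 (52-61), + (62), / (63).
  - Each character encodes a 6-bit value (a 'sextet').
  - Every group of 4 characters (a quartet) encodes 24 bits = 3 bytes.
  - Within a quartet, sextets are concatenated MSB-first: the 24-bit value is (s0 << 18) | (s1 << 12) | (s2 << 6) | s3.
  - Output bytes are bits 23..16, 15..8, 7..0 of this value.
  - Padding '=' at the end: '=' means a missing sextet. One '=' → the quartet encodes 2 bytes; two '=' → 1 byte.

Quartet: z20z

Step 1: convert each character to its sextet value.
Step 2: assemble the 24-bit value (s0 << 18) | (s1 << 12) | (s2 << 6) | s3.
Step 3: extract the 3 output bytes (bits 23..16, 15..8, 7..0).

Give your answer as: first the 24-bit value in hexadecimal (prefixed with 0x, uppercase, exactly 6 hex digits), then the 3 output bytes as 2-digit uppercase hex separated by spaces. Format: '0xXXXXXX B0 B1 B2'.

Answer: 0xCF6D33 CF 6D 33

Derivation:
Sextets: z=51, 2=54, 0=52, z=51
24-bit: (51<<18) | (54<<12) | (52<<6) | 51
      = 0xCC0000 | 0x036000 | 0x000D00 | 0x000033
      = 0xCF6D33
Bytes: (v>>16)&0xFF=CF, (v>>8)&0xFF=6D, v&0xFF=33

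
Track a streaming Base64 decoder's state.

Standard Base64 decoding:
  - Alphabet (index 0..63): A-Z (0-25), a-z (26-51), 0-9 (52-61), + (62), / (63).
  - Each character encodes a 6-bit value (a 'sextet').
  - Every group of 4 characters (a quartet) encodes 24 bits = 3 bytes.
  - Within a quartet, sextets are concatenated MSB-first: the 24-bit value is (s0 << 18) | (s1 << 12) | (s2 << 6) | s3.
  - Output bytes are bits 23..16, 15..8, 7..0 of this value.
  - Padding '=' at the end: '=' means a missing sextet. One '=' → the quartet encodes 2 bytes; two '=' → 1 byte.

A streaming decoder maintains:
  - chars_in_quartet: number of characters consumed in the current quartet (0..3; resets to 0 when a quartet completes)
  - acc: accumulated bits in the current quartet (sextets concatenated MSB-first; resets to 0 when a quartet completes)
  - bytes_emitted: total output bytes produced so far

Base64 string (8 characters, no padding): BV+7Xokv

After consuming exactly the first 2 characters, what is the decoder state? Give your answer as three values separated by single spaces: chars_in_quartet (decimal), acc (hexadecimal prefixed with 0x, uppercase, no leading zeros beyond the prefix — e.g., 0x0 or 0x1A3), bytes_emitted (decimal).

Answer: 2 0x55 0

Derivation:
After char 0 ('B'=1): chars_in_quartet=1 acc=0x1 bytes_emitted=0
After char 1 ('V'=21): chars_in_quartet=2 acc=0x55 bytes_emitted=0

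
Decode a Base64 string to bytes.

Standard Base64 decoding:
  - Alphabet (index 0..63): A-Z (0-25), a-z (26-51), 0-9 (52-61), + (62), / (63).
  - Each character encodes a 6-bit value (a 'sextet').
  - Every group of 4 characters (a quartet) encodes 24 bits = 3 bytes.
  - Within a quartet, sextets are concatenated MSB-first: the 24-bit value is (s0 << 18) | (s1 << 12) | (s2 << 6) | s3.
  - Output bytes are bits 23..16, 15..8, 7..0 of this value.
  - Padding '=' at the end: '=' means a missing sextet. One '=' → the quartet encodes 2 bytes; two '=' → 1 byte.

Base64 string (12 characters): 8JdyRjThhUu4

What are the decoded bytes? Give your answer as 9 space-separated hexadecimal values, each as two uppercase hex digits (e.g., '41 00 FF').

After char 0 ('8'=60): chars_in_quartet=1 acc=0x3C bytes_emitted=0
After char 1 ('J'=9): chars_in_quartet=2 acc=0xF09 bytes_emitted=0
After char 2 ('d'=29): chars_in_quartet=3 acc=0x3C25D bytes_emitted=0
After char 3 ('y'=50): chars_in_quartet=4 acc=0xF09772 -> emit F0 97 72, reset; bytes_emitted=3
After char 4 ('R'=17): chars_in_quartet=1 acc=0x11 bytes_emitted=3
After char 5 ('j'=35): chars_in_quartet=2 acc=0x463 bytes_emitted=3
After char 6 ('T'=19): chars_in_quartet=3 acc=0x118D3 bytes_emitted=3
After char 7 ('h'=33): chars_in_quartet=4 acc=0x4634E1 -> emit 46 34 E1, reset; bytes_emitted=6
After char 8 ('h'=33): chars_in_quartet=1 acc=0x21 bytes_emitted=6
After char 9 ('U'=20): chars_in_quartet=2 acc=0x854 bytes_emitted=6
After char 10 ('u'=46): chars_in_quartet=3 acc=0x2152E bytes_emitted=6
After char 11 ('4'=56): chars_in_quartet=4 acc=0x854BB8 -> emit 85 4B B8, reset; bytes_emitted=9

Answer: F0 97 72 46 34 E1 85 4B B8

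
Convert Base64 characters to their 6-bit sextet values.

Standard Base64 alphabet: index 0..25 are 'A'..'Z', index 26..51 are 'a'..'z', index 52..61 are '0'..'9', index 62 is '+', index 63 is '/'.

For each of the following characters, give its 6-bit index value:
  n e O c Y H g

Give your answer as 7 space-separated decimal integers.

'n': a..z range, 26 + ord('n') − ord('a') = 39
'e': a..z range, 26 + ord('e') − ord('a') = 30
'O': A..Z range, ord('O') − ord('A') = 14
'c': a..z range, 26 + ord('c') − ord('a') = 28
'Y': A..Z range, ord('Y') − ord('A') = 24
'H': A..Z range, ord('H') − ord('A') = 7
'g': a..z range, 26 + ord('g') − ord('a') = 32

Answer: 39 30 14 28 24 7 32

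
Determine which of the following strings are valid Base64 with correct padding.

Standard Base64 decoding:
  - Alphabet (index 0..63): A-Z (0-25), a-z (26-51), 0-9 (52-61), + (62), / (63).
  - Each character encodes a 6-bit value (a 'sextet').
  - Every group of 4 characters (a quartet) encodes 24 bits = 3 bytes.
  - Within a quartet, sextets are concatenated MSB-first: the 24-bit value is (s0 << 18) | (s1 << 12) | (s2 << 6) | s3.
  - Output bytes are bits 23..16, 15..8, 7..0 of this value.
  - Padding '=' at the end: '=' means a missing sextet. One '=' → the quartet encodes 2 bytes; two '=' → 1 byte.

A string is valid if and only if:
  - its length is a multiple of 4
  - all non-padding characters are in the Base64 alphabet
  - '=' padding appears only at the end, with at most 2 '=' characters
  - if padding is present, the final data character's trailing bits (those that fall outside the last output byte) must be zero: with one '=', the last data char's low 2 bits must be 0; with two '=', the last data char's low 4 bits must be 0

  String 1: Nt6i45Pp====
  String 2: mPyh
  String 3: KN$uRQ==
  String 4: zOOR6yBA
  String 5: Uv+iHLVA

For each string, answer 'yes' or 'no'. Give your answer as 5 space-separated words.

String 1: 'Nt6i45Pp====' → invalid (4 pad chars (max 2))
String 2: 'mPyh' → valid
String 3: 'KN$uRQ==' → invalid (bad char(s): ['$'])
String 4: 'zOOR6yBA' → valid
String 5: 'Uv+iHLVA' → valid

Answer: no yes no yes yes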